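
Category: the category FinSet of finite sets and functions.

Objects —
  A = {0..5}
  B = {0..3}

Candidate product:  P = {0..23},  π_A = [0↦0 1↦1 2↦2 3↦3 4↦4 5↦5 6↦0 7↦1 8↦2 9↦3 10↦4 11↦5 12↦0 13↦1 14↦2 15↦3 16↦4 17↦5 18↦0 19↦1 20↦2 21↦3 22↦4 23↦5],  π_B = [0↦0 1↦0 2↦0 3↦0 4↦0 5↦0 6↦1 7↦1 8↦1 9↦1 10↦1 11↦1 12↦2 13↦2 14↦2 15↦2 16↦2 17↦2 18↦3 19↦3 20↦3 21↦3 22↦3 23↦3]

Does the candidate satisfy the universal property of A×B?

Answer: VALID PRODUCT

Work:
|A|·|B| = 6·4 = 24;  |P| = 24
Check the pairing map k ↦ (π_A(k), π_B(k)):
  0 ↦ (0,0)
  1 ↦ (1,0)
  2 ↦ (2,0)
  3 ↦ (3,0)
  4 ↦ (4,0)
  5 ↦ (5,0)
  6 ↦ (0,1)
  7 ↦ (1,1)
  8 ↦ (2,1)
  9 ↦ (3,1)
  10 ↦ (4,1)
  11 ↦ (5,1)
  12 ↦ (0,2)
  13 ↦ (1,2)
  14 ↦ (2,2)
  15 ↦ (3,2)
  16 ↦ (4,2)
  17 ↦ (5,2)
  18 ↦ (0,3)
  19 ↦ (1,3)
  20 ↦ (2,3)
  21 ↦ (3,3)
  22 ↦ (4,3)
  23 ↦ (5,3)
distinct pairs in image: 24 / 24 needed
  → bijection onto A×B; projections well-typed.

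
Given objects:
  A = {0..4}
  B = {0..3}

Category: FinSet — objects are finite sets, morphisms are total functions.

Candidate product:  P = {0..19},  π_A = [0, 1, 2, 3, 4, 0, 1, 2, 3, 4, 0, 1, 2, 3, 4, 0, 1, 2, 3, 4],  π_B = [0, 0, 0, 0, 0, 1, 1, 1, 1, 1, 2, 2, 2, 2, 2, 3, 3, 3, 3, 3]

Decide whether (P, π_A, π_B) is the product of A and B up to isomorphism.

Answer: VALID PRODUCT

Trace:
|A|·|B| = 5·4 = 20;  |P| = 20
Check the pairing map k ↦ (π_A(k), π_B(k)):
  0 -> (0,0)
  1 -> (1,0)
  2 -> (2,0)
  3 -> (3,0)
  4 -> (4,0)
  5 -> (0,1)
  6 -> (1,1)
  7 -> (2,1)
  8 -> (3,1)
  9 -> (4,1)
  10 -> (0,2)
  11 -> (1,2)
  12 -> (2,2)
  13 -> (3,2)
  14 -> (4,2)
  15 -> (0,3)
  16 -> (1,3)
  17 -> (2,3)
  18 -> (3,3)
  19 -> (4,3)
distinct pairs in image: 20 / 20 needed
  → bijection onto A×B; projections well-typed.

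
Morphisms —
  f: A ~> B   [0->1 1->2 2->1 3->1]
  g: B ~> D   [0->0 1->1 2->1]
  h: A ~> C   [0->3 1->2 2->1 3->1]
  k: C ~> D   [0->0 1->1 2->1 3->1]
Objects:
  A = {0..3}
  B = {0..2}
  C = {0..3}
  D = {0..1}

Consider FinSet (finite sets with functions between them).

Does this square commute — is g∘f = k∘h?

Answer: COMMUTES

Derivation:
Path 1 = f;g:
  0 f~>1 g~>1
  1 f~>2 g~>1
  2 f~>1 g~>1
  3 f~>1 g~>1
  ⟦path⟧₁ = [0->1 1->1 2->1 3->1]
Path 2 = h;k:
  0 h~>3 k~>1
  1 h~>2 k~>1
  2 h~>1 k~>1
  3 h~>1 k~>1
  ⟦path⟧₂ = [0->1 1->1 2->1 3->1]
Equal? equal; square commutes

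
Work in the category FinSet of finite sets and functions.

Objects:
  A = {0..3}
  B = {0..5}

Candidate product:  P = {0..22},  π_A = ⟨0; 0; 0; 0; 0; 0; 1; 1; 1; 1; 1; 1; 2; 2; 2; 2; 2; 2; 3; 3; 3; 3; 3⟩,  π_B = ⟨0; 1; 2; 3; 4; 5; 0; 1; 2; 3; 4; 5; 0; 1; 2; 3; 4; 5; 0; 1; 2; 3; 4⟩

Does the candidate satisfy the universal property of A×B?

|A|·|B| = 4·6 = 24;  |P| = 23
  → cardinalities differ; no bijection possible.

Answer: NOT A VALID PRODUCT — |P|=23 ≠ |A|·|B|=24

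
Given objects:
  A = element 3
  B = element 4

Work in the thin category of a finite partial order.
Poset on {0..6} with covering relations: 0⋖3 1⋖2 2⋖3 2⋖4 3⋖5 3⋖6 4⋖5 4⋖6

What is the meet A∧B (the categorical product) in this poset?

Answer: A∧B = 2

Trace:
Lower bounds of A=3 and B=4: {1,2}
  1 ≤ 2
  2 ≤ 2
glb = 2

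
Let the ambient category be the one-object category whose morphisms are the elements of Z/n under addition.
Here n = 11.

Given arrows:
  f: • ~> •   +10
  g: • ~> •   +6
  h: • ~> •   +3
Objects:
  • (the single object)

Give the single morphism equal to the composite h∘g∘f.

Answer: +8

Work:
  0 +10≡10 +6≡5 +3≡8  (mod 11)
composite: +8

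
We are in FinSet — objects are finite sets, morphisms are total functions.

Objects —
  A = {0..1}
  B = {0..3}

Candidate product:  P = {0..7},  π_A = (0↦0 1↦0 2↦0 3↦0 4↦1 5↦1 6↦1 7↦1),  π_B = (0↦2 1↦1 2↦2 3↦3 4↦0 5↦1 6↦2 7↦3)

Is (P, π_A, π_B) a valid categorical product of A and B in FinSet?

Answer: NOT A VALID PRODUCT — duplicate pair at indices 2,0

Trace:
|A|·|B| = 2·4 = 8;  |P| = 8
Check the pairing map k ↦ (π_A(k), π_B(k)):
  0 ↦ (0,2)
  1 ↦ (0,1)
  2 ↦ (0,2)  ✗ repeats pair of k=0
  3 ↦ (0,3)
  4 ↦ (1,0)
  5 ↦ (1,1)
  6 ↦ (1,2)
  7 ↦ (1,3)
distinct pairs in image: 7 / 8 needed
  → (0,2) hit at k=0 and k=2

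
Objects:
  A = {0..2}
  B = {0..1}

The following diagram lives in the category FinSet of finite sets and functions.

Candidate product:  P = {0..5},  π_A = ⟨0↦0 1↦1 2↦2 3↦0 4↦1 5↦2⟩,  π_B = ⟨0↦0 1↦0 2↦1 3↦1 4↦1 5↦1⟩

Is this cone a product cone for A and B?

|A|·|B| = 3·2 = 6;  |P| = 6
Check the pairing map k ↦ (π_A(k), π_B(k)):
  0 ↦ (0,0)
  1 ↦ (1,0)
  2 ↦ (2,1)
  3 ↦ (0,1)
  4 ↦ (1,1)
  5 ↦ (2,1)  ✗ repeats pair of k=2
distinct pairs in image: 5 / 6 needed
  → (2,1) hit at k=2 and k=5

Answer: NOT A VALID PRODUCT — duplicate pair at indices 5,2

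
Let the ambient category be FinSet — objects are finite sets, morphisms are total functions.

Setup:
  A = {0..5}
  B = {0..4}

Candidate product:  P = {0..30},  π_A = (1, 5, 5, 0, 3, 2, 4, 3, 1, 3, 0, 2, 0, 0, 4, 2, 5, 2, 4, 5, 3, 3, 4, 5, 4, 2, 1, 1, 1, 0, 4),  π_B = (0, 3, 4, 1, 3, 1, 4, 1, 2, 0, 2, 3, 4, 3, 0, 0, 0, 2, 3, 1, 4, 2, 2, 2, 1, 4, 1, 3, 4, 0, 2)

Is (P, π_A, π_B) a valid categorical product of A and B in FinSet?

|A|·|B| = 6·5 = 30;  |P| = 31
  → cardinalities differ; no bijection possible.

Answer: NOT A VALID PRODUCT — |P|=31 ≠ |A|·|B|=30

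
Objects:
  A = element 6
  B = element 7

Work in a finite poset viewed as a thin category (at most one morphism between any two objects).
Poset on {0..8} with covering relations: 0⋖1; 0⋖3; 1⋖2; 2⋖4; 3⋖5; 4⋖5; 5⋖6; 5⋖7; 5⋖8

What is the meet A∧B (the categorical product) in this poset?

Answer: A∧B = 5

Work:
Lower bounds of A=6 and B=7: {0,1,2,3,4,5}
  0 ⊑ 5
  1 ⊑ 5
  2 ⊑ 5
  3 ⊑ 5
  4 ⊑ 5
  5 ⊑ 5
glb = 5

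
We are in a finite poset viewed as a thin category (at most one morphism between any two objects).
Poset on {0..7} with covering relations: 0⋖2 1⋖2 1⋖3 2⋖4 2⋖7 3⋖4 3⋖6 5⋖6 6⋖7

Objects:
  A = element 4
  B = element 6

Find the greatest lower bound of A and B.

{x : x⊑A ∧ x⊑B} = {1,3}  (A=4, B=6)
  1 ⊑ 3
  3 ⊑ 3
glb = 3

Answer: A∧B = 3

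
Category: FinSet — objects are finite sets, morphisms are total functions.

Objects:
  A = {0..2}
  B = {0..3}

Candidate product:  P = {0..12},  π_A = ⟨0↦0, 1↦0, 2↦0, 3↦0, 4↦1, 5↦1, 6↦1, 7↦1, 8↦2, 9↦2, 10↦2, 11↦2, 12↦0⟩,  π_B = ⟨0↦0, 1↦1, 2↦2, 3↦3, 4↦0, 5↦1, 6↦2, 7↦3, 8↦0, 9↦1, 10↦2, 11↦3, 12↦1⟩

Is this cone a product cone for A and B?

|A|·|B| = 3·4 = 12;  |P| = 13
  → cardinalities differ; no bijection possible.

Answer: NOT A VALID PRODUCT — |P|=13 ≠ |A|·|B|=12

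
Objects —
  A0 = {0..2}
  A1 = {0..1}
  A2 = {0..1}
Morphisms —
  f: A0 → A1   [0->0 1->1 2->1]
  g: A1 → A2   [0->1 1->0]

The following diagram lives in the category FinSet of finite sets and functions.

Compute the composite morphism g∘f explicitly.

  0 f→0 g→1
  1 f→1 g→0
  2 f→1 g→0
⟦path⟧: [0->1 1->0 2->0]

Answer: [0->1 1->0 2->0]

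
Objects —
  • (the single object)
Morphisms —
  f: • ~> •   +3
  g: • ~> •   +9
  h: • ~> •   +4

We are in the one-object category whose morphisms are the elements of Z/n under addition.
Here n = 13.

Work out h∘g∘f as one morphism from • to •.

Answer: +3

Trace:
  0 +3≡3 +9≡12 +4≡3  (mod 13)
⟦path⟧: +3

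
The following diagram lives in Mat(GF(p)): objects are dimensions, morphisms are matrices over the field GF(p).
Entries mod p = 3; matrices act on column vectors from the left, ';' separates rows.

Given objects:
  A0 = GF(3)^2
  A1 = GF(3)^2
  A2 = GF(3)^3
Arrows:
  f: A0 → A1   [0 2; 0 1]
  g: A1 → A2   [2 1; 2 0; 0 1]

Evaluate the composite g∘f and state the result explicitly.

  e0=(1,0) f→(0,0) g→(0,0,0)
  e1=(0,1) f→(2,1) g→(2,1,1)
result: [0 2; 0 1; 0 1]

Answer: [0 2; 0 1; 0 1]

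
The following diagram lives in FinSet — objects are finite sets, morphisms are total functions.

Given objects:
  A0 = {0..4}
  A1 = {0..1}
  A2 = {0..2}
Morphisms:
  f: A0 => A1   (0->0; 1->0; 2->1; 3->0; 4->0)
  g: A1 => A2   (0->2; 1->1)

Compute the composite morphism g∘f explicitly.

  0 f=>0 g=>2
  1 f=>0 g=>2
  2 f=>1 g=>1
  3 f=>0 g=>2
  4 f=>0 g=>2
⟦path⟧: (0->2; 1->2; 2->1; 3->2; 4->2)

Answer: (0->2; 1->2; 2->1; 3->2; 4->2)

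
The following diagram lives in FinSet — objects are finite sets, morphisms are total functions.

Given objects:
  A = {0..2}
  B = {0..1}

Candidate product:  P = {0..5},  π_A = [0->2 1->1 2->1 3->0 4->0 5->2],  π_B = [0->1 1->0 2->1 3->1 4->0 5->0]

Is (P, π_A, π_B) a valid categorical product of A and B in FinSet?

Answer: VALID PRODUCT

Work:
|A|·|B| = 3·2 = 6;  |P| = 6
Check the pairing map k ↦ (π_A(k), π_B(k)):
  0 -> (2,1)
  1 -> (1,0)
  2 -> (1,1)
  3 -> (0,1)
  4 -> (0,0)
  5 -> (2,0)
distinct pairs in image: 6 / 6 needed
  → bijection onto A×B; projections well-typed.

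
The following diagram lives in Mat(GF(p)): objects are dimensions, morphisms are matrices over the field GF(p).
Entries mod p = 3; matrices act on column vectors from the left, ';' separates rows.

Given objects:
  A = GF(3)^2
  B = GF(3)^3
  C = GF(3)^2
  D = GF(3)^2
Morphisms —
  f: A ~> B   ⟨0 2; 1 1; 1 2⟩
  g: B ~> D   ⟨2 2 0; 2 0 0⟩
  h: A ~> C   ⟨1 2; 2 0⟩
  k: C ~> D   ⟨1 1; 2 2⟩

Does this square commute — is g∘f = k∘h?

1) trace f;g:
  e0=[1,0] f~>[0,1,1] g~>[2,0]
  e1=[0,1] f~>[2,1,2] g~>[0,1]
  result₁ = ⟨2 0; 0 1⟩
2) trace h;k:
  e0=[1,0] h~>[1,2] k~>[0,0]
  e1=[0,1] h~>[2,0] k~>[2,1]
  result₂ = ⟨0 2; 0 1⟩
Equal? NO — does not commute

Answer: DOES NOT COMMUTE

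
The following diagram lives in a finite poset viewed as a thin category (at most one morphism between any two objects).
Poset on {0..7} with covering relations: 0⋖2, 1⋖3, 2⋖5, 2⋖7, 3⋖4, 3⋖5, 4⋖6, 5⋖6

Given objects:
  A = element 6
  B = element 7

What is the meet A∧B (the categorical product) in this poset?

Answer: A∧B = 2

Work:
Lower bounds of A=6 and B=7: {0,2}
  0 ≤ 2
  2 ≤ 2
glb = 2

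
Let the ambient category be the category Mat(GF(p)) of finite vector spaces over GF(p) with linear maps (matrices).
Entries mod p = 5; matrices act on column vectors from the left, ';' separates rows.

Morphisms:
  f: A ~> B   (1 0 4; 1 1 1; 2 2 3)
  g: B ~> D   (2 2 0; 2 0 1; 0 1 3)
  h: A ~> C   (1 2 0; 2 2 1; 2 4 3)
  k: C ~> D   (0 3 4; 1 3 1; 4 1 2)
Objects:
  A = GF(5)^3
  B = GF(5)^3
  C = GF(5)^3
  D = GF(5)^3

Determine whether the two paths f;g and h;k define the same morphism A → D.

Along f;g (path 1):
  e0=[1,0,0] f~>[1,1,2] g~>[4,4,2]
  e1=[0,1,0] f~>[0,1,2] g~>[2,2,2]
  e2=[0,0,1] f~>[4,1,3] g~>[0,1,0]
  composite₁ = (4 2 0; 4 2 1; 2 2 0)
Along h;k (path 2):
  e0=[1,0,0] h~>[1,2,2] k~>[4,4,0]
  e1=[0,1,0] h~>[2,2,4] k~>[2,2,3]
  e2=[0,0,1] h~>[0,1,3] k~>[0,1,2]
  composite₂ = (4 2 0; 4 2 1; 0 3 2)
Equal? NO — does not commute

Answer: DOES NOT COMMUTE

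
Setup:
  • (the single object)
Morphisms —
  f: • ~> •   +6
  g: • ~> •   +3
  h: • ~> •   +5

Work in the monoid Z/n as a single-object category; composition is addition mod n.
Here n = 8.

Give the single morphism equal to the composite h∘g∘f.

Answer: +6

Derivation:
  0 +6≡6 +3≡1 +5≡6  (mod 8)
⟦path⟧: +6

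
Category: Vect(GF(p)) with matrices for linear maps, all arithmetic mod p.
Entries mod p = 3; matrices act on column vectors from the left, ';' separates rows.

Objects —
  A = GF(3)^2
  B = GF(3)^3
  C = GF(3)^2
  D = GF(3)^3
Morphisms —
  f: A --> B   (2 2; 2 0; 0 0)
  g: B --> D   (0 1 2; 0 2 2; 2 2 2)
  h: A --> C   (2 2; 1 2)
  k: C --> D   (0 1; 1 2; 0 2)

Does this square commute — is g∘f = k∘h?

Answer: DOES NOT COMMUTE

Work:
Path 1 = f;g:
  e0=⟨1,0⟩ f-->⟨2,2,0⟩ g-->⟨2,1,2⟩
  e1=⟨0,1⟩ f-->⟨2,0,0⟩ g-->⟨0,0,1⟩
  composite₁ = (2 0; 1 0; 2 1)
Path 2 = h;k:
  e0=⟨1,0⟩ h-->⟨2,1⟩ k-->⟨1,1,2⟩
  e1=⟨0,1⟩ h-->⟨2,2⟩ k-->⟨2,0,1⟩
  composite₂ = (1 2; 1 0; 2 1)
Equal? differ; not commutative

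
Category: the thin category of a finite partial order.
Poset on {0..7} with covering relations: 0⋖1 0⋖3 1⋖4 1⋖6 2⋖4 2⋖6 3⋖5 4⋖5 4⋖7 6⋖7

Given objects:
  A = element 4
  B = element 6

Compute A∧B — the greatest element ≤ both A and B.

{x : x⊑A ∧ x⊑B} = {0,1,2}  (A=4, B=6)
  maximal lower bounds 1 and 2 are incomparable: neither 1⊑2 nor 2⊑1
→ no greatest lower bound exists

Answer: NO MEET EXISTS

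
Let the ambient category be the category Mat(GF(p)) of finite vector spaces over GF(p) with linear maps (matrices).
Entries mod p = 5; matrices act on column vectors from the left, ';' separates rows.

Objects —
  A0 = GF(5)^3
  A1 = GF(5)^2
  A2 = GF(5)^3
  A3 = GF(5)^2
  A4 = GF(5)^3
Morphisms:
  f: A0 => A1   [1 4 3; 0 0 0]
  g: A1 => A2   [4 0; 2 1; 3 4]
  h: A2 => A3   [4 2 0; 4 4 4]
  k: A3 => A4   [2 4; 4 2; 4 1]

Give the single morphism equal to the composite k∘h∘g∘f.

  e0=[1,0,0] f=>[1,0] g=>[4,2,3] h=>[0,1] k=>[4,2,1]
  e1=[0,1,0] f=>[4,0] g=>[1,3,2] h=>[0,4] k=>[1,3,4]
  e2=[0,0,1] f=>[3,0] g=>[2,1,4] h=>[0,3] k=>[2,1,3]
result: [4 1 2; 2 3 1; 1 4 3]

Answer: [4 1 2; 2 3 1; 1 4 3]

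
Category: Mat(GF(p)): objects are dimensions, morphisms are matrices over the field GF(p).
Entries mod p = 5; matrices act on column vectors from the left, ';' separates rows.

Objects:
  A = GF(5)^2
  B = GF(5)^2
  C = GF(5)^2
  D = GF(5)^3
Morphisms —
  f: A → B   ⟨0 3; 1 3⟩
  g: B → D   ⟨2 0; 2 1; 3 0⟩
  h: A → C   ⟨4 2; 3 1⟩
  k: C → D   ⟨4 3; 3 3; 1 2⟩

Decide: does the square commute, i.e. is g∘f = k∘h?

1) trace f;g:
  e0=(1,0) f→(0,1) g→(0,1,0)
  e1=(0,1) f→(3,3) g→(1,4,4)
  composite₁ = ⟨0 1; 1 4; 0 4⟩
2) trace h;k:
  e0=(1,0) h→(4,3) k→(0,1,0)
  e1=(0,1) h→(2,1) k→(1,4,4)
  composite₂ = ⟨0 1; 1 4; 0 4⟩
Equal? equal; square commutes

Answer: COMMUTES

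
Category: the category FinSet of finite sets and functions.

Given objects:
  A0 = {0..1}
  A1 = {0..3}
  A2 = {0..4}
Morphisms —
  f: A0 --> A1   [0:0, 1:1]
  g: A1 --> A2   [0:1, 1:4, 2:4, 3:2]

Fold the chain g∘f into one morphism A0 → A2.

Answer: [0:1, 1:4]

Trace:
  0 f-->0 g-->1
  1 f-->1 g-->4
result: [0:1, 1:4]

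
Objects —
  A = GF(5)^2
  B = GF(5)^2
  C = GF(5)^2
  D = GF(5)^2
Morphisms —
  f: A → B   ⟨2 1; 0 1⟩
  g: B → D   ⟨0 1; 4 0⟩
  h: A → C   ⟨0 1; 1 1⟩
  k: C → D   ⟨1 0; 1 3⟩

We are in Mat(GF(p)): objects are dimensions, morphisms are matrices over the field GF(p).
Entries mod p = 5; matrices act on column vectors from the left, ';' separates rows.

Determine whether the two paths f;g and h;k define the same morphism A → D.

1) trace f;g:
  e0=(1,0) f→(2,0) g→(0,3)
  e1=(0,1) f→(1,1) g→(1,4)
  composite₁ = ⟨0 1; 3 4⟩
2) trace h;k:
  e0=(1,0) h→(0,1) k→(0,3)
  e1=(0,1) h→(1,1) k→(1,4)
  composite₂ = ⟨0 1; 3 4⟩
Equal? YES — commutes

Answer: COMMUTES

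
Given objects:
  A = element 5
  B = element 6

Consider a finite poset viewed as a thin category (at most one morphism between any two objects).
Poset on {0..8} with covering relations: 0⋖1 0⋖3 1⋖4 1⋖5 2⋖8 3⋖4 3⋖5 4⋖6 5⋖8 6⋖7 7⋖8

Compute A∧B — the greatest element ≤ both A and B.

Answer: NO MEET EXISTS

Derivation:
Common predecessors of 5,6: {0,1,3}
  maximal lower bounds 1 and 3 are incomparable: neither 1<=3 nor 3<=1
→ no greatest lower bound exists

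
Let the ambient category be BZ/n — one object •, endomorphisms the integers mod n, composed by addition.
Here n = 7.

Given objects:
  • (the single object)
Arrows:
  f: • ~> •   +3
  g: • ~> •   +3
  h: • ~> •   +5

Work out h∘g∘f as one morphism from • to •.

Answer: +4

Derivation:
  0 +3≡3 +3≡6 +5≡4  (mod 7)
⟦path⟧: +4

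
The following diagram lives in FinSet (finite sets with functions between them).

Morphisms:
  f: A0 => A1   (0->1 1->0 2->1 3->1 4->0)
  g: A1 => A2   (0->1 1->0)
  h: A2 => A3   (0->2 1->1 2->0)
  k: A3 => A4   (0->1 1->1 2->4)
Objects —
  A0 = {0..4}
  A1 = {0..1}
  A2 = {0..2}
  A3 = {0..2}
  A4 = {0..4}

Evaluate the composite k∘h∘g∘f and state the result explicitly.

  0 f=>1 g=>0 h=>2 k=>4
  1 f=>0 g=>1 h=>1 k=>1
  2 f=>1 g=>0 h=>2 k=>4
  3 f=>1 g=>0 h=>2 k=>4
  4 f=>0 g=>1 h=>1 k=>1
composite: (0->4 1->1 2->4 3->4 4->1)

Answer: (0->4 1->1 2->4 3->4 4->1)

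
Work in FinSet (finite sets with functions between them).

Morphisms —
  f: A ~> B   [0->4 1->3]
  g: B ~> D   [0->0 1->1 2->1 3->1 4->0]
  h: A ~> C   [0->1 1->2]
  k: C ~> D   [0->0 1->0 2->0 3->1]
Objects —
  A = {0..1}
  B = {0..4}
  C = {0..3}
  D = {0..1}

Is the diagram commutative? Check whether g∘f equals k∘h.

Answer: DOES NOT COMMUTE

Work:
Along f;g (path 1):
  0 f~>4 g~>0
  1 f~>3 g~>1
  ⟦path⟧₁ = [0->0 1->1]
Along h;k (path 2):
  0 h~>1 k~>0
  1 h~>2 k~>0
  ⟦path⟧₂ = [0->0 1->0]
Equal? differ; not commutative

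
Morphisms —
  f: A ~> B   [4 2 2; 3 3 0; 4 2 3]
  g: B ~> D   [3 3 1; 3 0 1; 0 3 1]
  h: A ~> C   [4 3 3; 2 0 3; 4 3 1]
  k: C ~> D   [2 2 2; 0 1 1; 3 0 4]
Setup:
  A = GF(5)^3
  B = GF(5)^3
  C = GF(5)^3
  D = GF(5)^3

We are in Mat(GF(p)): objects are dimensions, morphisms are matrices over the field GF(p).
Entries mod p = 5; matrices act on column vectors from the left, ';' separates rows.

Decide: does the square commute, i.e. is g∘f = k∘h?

Along f;g (path 1):
  e0=⟨1,0,0⟩ f~>⟨4,3,4⟩ g~>⟨0,1,3⟩
  e1=⟨0,1,0⟩ f~>⟨2,3,2⟩ g~>⟨2,3,1⟩
  e2=⟨0,0,1⟩ f~>⟨2,0,3⟩ g~>⟨4,4,3⟩
  result₁ = [0 2 4; 1 3 4; 3 1 3]
Along h;k (path 2):
  e0=⟨1,0,0⟩ h~>⟨4,2,4⟩ k~>⟨0,1,3⟩
  e1=⟨0,1,0⟩ h~>⟨3,0,3⟩ k~>⟨2,3,1⟩
  e2=⟨0,0,1⟩ h~>⟨3,3,1⟩ k~>⟨4,4,3⟩
  result₂ = [0 2 4; 1 3 4; 3 1 3]
Equal? same morphism ✓

Answer: COMMUTES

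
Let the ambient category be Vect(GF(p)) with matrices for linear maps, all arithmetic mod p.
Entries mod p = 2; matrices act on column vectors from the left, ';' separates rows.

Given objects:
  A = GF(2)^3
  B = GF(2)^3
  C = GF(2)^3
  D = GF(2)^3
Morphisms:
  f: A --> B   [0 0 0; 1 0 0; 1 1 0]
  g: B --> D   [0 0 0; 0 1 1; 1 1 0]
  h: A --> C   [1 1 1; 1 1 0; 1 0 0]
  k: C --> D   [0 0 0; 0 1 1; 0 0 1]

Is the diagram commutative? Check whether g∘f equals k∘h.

1) trace f;g:
  e0=(1,0,0) f-->(0,1,1) g-->(0,0,1)
  e1=(0,1,0) f-->(0,0,1) g-->(0,1,0)
  e2=(0,0,1) f-->(0,0,0) g-->(0,0,0)
  result₁ = [0 0 0; 0 1 0; 1 0 0]
2) trace h;k:
  e0=(1,0,0) h-->(1,1,1) k-->(0,0,1)
  e1=(0,1,0) h-->(1,1,0) k-->(0,1,0)
  e2=(0,0,1) h-->(1,0,0) k-->(0,0,0)
  result₂ = [0 0 0; 0 1 0; 1 0 0]
Equal? YES — commutes

Answer: COMMUTES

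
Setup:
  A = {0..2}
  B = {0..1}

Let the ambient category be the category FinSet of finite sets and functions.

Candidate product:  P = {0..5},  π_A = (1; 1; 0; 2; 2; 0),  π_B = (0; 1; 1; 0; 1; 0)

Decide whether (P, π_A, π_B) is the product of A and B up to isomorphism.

Answer: VALID PRODUCT

Derivation:
|A|·|B| = 3·2 = 6;  |P| = 6
Check the pairing map k ↦ (π_A(k), π_B(k)):
  0 : (1,0)
  1 : (1,1)
  2 : (0,1)
  3 : (2,0)
  4 : (2,1)
  5 : (0,0)
distinct pairs in image: 6 / 6 needed
  → bijection onto A×B; projections well-typed.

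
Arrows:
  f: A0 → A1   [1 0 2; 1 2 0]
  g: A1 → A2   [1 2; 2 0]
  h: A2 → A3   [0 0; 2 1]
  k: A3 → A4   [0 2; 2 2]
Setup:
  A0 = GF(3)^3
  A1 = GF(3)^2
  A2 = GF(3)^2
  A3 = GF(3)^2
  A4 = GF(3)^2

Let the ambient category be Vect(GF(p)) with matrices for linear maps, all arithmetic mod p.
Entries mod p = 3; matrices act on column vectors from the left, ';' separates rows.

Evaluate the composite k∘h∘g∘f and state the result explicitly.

Answer: [1 1 1; 1 1 1]

Work:
  e0=(1,0,0) f→(1,1) g→(0,2) h→(0,2) k→(1,1)
  e1=(0,1,0) f→(0,2) g→(1,0) h→(0,2) k→(1,1)
  e2=(0,0,1) f→(2,0) g→(2,1) h→(0,2) k→(1,1)
⟦path⟧: [1 1 1; 1 1 1]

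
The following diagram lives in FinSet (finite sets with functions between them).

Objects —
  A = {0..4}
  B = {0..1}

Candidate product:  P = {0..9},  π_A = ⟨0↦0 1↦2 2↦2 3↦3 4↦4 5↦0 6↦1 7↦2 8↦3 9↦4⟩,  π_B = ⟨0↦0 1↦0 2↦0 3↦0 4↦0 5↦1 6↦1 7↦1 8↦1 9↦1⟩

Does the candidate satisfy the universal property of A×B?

|A|·|B| = 5·2 = 10;  |P| = 10
Check the pairing map k ↦ (π_A(k), π_B(k)):
  0 ↦ (0,0)
  1 ↦ (2,0)
  2 ↦ (2,0)  ✗ repeats pair of k=1
  3 ↦ (3,0)
  4 ↦ (4,0)
  5 ↦ (0,1)
  6 ↦ (1,1)
  7 ↦ (2,1)
  8 ↦ (3,1)
  9 ↦ (4,1)
distinct pairs in image: 9 / 10 needed
  → (2,0) hit at k=1 and k=2

Answer: NOT A VALID PRODUCT — duplicate pair at indices 2,1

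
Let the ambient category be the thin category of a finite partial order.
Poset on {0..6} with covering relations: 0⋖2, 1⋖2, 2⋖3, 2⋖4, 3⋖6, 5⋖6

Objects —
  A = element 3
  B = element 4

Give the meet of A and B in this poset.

Answer: A∧B = 2

Derivation:
Lower bounds of A=3 and B=4: {0,1,2}
  0 ⊑ 2
  1 ⊑ 2
  2 ⊑ 2
glb = 2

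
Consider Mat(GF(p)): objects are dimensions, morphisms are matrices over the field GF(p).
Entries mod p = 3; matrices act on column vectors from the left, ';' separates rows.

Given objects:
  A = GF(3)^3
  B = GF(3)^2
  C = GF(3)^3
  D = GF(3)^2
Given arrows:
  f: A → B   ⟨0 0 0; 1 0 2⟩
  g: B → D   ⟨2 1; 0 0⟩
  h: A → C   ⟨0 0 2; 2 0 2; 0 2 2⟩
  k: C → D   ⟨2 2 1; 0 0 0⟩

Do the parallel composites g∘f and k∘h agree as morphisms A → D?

Answer: DOES NOT COMMUTE

Work:
Path 1 = f;g:
  e0=⟨1,0,0⟩ f→⟨0,1⟩ g→⟨1,0⟩
  e1=⟨0,1,0⟩ f→⟨0,0⟩ g→⟨0,0⟩
  e2=⟨0,0,1⟩ f→⟨0,2⟩ g→⟨2,0⟩
  result₁ = ⟨1 0 2; 0 0 0⟩
Path 2 = h;k:
  e0=⟨1,0,0⟩ h→⟨0,2,0⟩ k→⟨1,0⟩
  e1=⟨0,1,0⟩ h→⟨0,0,2⟩ k→⟨2,0⟩
  e2=⟨0,0,1⟩ h→⟨2,2,2⟩ k→⟨1,0⟩
  result₂ = ⟨1 2 1; 0 0 0⟩
Equal? differ; not commutative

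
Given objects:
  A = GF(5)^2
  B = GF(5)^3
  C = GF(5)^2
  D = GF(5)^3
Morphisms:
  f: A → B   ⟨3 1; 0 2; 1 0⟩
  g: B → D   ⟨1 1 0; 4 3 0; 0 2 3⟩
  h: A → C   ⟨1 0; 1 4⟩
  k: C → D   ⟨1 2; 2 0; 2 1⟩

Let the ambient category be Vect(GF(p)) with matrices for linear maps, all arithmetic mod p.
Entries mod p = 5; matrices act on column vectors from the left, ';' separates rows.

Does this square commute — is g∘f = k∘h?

Path 1 = f;g:
  e0=⟨1,0⟩ f→⟨3,0,1⟩ g→⟨3,2,3⟩
  e1=⟨0,1⟩ f→⟨1,2,0⟩ g→⟨3,0,4⟩
  ⟦path⟧₁ = ⟨3 3; 2 0; 3 4⟩
Path 2 = h;k:
  e0=⟨1,0⟩ h→⟨1,1⟩ k→⟨3,2,3⟩
  e1=⟨0,1⟩ h→⟨0,4⟩ k→⟨3,0,4⟩
  ⟦path⟧₂ = ⟨3 3; 2 0; 3 4⟩
Equal? YES — commutes

Answer: COMMUTES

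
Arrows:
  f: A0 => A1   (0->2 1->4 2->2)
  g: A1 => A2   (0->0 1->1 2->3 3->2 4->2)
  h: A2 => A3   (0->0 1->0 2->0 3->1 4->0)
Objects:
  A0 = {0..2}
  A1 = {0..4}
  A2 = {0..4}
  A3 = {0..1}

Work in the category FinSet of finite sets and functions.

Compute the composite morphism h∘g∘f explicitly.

Answer: (0->1 1->0 2->1)

Derivation:
  0 f=>2 g=>3 h=>1
  1 f=>4 g=>2 h=>0
  2 f=>2 g=>3 h=>1
⟦path⟧: (0->1 1->0 2->1)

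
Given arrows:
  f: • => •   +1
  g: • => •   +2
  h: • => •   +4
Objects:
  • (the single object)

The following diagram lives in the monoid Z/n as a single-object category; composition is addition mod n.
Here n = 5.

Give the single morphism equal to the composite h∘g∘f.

Answer: +2

Derivation:
  0 +1≡1 +2≡3 +4≡2  (mod 5)
result: +2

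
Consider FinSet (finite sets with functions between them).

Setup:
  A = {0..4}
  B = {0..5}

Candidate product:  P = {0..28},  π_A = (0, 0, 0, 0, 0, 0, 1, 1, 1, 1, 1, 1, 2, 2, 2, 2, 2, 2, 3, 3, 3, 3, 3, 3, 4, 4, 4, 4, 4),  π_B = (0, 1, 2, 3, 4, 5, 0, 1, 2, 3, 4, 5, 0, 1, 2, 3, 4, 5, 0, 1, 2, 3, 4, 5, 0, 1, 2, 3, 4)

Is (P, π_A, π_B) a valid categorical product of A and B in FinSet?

|A|·|B| = 5·6 = 30;  |P| = 29
  → cardinalities differ; no bijection possible.

Answer: NOT A VALID PRODUCT — |P|=29 ≠ |A|·|B|=30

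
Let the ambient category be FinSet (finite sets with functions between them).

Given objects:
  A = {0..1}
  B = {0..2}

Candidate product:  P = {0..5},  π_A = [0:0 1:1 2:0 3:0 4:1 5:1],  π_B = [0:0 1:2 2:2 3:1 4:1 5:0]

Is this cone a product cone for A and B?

|A|·|B| = 2·3 = 6;  |P| = 6
Check the pairing map k ↦ (π_A(k), π_B(k)):
  0 : (0,0)
  1 : (1,2)
  2 : (0,2)
  3 : (0,1)
  4 : (1,1)
  5 : (1,0)
distinct pairs in image: 6 / 6 needed
  → bijection onto A×B; projections well-typed.

Answer: VALID PRODUCT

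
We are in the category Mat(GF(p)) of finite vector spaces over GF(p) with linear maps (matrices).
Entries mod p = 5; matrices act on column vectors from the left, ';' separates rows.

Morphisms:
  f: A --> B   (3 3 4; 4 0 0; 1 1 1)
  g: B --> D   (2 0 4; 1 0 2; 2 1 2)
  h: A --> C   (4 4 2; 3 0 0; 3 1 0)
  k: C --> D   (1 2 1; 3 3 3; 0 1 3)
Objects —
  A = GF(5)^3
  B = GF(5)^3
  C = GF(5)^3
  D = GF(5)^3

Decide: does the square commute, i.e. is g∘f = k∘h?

Path 1 = f;g:
  e0=⟨1,0,0⟩ f-->⟨3,4,1⟩ g-->⟨0,0,2⟩
  e1=⟨0,1,0⟩ f-->⟨3,0,1⟩ g-->⟨0,0,3⟩
  e2=⟨0,0,1⟩ f-->⟨4,0,1⟩ g-->⟨2,1,0⟩
  result₁ = (0 0 2; 0 0 1; 2 3 0)
Path 2 = h;k:
  e0=⟨1,0,0⟩ h-->⟨4,3,3⟩ k-->⟨3,0,2⟩
  e1=⟨0,1,0⟩ h-->⟨4,0,1⟩ k-->⟨0,0,3⟩
  e2=⟨0,0,1⟩ h-->⟨2,0,0⟩ k-->⟨2,1,0⟩
  result₂ = (3 0 2; 0 0 1; 2 3 0)
Equal? distinct morphisms ✗

Answer: DOES NOT COMMUTE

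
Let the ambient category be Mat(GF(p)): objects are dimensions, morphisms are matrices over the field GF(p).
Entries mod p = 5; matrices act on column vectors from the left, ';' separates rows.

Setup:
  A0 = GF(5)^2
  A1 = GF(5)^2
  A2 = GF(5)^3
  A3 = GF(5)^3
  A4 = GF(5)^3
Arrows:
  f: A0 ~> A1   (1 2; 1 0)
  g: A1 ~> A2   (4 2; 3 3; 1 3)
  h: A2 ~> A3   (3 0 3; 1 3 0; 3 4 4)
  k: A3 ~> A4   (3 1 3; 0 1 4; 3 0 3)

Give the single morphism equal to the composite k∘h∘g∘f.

Answer: (3 4; 1 0; 4 3)

Trace:
  e0=⟨1,0⟩ f~>⟨1,1⟩ g~>⟨1,1,4⟩ h~>⟨0,4,3⟩ k~>⟨3,1,4⟩
  e1=⟨0,1⟩ f~>⟨2,0⟩ g~>⟨3,1,2⟩ h~>⟨0,1,1⟩ k~>⟨4,0,3⟩
composite: (3 4; 1 0; 4 3)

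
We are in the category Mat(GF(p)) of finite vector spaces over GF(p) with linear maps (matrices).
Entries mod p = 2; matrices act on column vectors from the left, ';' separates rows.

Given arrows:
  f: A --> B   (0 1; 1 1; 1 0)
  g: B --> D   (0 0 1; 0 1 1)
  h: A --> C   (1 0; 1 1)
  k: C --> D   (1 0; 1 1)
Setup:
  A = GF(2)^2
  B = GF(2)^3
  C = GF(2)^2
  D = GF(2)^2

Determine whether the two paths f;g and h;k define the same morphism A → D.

Answer: COMMUTES

Work:
Along f;g (path 1):
  e0=⟨1,0⟩ f-->⟨0,1,1⟩ g-->⟨1,0⟩
  e1=⟨0,1⟩ f-->⟨1,1,0⟩ g-->⟨0,1⟩
  result₁ = (1 0; 0 1)
Along h;k (path 2):
  e0=⟨1,0⟩ h-->⟨1,1⟩ k-->⟨1,0⟩
  e1=⟨0,1⟩ h-->⟨0,1⟩ k-->⟨0,1⟩
  result₂ = (1 0; 0 1)
Equal? YES — commutes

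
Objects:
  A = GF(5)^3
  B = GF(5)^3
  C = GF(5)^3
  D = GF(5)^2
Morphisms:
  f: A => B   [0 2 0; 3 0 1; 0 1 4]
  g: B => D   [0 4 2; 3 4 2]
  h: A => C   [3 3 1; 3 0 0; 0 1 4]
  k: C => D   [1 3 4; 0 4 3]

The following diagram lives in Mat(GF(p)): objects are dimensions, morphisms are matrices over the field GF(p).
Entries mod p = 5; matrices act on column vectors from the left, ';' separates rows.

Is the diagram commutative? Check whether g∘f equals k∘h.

Answer: COMMUTES

Derivation:
Path 1 = f;g:
  e0=(1,0,0) f=>(0,3,0) g=>(2,2)
  e1=(0,1,0) f=>(2,0,1) g=>(2,3)
  e2=(0,0,1) f=>(0,1,4) g=>(2,2)
  ⟦path⟧₁ = [2 2 2; 2 3 2]
Path 2 = h;k:
  e0=(1,0,0) h=>(3,3,0) k=>(2,2)
  e1=(0,1,0) h=>(3,0,1) k=>(2,3)
  e2=(0,0,1) h=>(1,0,4) k=>(2,2)
  ⟦path⟧₂ = [2 2 2; 2 3 2]
Equal? same morphism ✓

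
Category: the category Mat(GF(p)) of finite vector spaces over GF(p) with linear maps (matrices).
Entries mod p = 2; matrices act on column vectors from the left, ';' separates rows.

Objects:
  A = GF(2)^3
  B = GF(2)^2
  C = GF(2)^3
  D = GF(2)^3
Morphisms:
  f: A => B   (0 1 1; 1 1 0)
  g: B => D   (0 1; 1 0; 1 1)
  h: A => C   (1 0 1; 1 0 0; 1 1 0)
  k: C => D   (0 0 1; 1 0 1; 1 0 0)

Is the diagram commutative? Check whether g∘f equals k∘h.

Along f;g (path 1):
  e0=[1,0,0] f=>[0,1] g=>[1,0,1]
  e1=[0,1,0] f=>[1,1] g=>[1,1,0]
  e2=[0,0,1] f=>[1,0] g=>[0,1,1]
  composite₁ = (1 1 0; 0 1 1; 1 0 1)
Along h;k (path 2):
  e0=[1,0,0] h=>[1,1,1] k=>[1,0,1]
  e1=[0,1,0] h=>[0,0,1] k=>[1,1,0]
  e2=[0,0,1] h=>[1,0,0] k=>[0,1,1]
  composite₂ = (1 1 0; 0 1 1; 1 0 1)
Equal? same morphism ✓

Answer: COMMUTES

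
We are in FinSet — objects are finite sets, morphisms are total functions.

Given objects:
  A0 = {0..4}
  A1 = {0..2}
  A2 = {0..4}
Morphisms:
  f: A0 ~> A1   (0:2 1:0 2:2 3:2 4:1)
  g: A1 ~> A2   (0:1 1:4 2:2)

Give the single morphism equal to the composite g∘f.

  0 f~>2 g~>2
  1 f~>0 g~>1
  2 f~>2 g~>2
  3 f~>2 g~>2
  4 f~>1 g~>4
⟦path⟧: (0:2 1:1 2:2 3:2 4:4)

Answer: (0:2 1:1 2:2 3:2 4:4)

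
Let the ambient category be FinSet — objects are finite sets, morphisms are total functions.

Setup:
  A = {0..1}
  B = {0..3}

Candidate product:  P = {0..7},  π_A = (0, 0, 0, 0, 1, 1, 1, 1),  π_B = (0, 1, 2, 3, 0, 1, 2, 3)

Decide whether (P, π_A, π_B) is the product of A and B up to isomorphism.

Answer: VALID PRODUCT

Derivation:
|A|·|B| = 2·4 = 8;  |P| = 8
Check the pairing map k ↦ (π_A(k), π_B(k)):
  0 -> (0,0)
  1 -> (0,1)
  2 -> (0,2)
  3 -> (0,3)
  4 -> (1,0)
  5 -> (1,1)
  6 -> (1,2)
  7 -> (1,3)
distinct pairs in image: 8 / 8 needed
  → bijection onto A×B; projections well-typed.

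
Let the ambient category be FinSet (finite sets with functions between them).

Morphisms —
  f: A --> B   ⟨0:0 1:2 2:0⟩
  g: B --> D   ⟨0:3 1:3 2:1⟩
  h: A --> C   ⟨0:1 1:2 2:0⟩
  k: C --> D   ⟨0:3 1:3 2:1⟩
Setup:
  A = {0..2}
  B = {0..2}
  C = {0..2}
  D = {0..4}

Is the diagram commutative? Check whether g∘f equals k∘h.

1) trace f;g:
  0 f-->0 g-->3
  1 f-->2 g-->1
  2 f-->0 g-->3
  composite₁ = ⟨0:3 1:1 2:3⟩
2) trace h;k:
  0 h-->1 k-->3
  1 h-->2 k-->1
  2 h-->0 k-->3
  composite₂ = ⟨0:3 1:1 2:3⟩
Equal? equal; square commutes

Answer: COMMUTES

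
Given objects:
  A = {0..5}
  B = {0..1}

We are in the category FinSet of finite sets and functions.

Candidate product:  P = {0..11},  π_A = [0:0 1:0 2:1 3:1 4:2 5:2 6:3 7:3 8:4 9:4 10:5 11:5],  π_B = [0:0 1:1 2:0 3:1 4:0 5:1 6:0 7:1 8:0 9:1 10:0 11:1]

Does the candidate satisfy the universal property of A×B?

Answer: VALID PRODUCT

Trace:
|A|·|B| = 6·2 = 12;  |P| = 12
Check the pairing map k ↦ (π_A(k), π_B(k)):
  0 : (0,0)
  1 : (0,1)
  2 : (1,0)
  3 : (1,1)
  4 : (2,0)
  5 : (2,1)
  6 : (3,0)
  7 : (3,1)
  8 : (4,0)
  9 : (4,1)
  10 : (5,0)
  11 : (5,1)
distinct pairs in image: 12 / 12 needed
  → bijection onto A×B; projections well-typed.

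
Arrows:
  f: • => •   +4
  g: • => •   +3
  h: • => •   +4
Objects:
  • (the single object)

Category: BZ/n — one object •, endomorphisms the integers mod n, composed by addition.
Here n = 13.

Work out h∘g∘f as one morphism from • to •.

Answer: +11

Derivation:
  0 +4≡4 +3≡7 +4≡11  (mod 13)
composite: +11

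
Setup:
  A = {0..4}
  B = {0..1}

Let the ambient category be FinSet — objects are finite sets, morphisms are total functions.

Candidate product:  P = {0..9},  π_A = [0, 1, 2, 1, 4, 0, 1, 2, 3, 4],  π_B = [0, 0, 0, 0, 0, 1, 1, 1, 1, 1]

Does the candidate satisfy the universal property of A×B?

|A|·|B| = 5·2 = 10;  |P| = 10
Check the pairing map k ↦ (π_A(k), π_B(k)):
  0 : (0,0)
  1 : (1,0)
  2 : (2,0)
  3 : (1,0)  ✗ repeats pair of k=1
  4 : (4,0)
  5 : (0,1)
  6 : (1,1)
  7 : (2,1)
  8 : (3,1)
  9 : (4,1)
distinct pairs in image: 9 / 10 needed
  → (1,0) hit at k=1 and k=3

Answer: NOT A VALID PRODUCT — duplicate pair at indices 1,3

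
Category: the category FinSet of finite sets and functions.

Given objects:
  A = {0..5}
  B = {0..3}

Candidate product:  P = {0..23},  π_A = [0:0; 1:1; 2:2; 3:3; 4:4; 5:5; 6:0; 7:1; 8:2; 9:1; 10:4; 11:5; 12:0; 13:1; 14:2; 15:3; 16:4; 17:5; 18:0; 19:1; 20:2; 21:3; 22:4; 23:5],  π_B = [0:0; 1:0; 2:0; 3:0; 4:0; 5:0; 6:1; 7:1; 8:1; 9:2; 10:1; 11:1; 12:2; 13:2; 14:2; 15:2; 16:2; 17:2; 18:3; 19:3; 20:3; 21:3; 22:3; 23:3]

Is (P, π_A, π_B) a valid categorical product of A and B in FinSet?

|A|·|B| = 6·4 = 24;  |P| = 24
Check the pairing map k ↦ (π_A(k), π_B(k)):
  0 : (0,0)
  1 : (1,0)
  2 : (2,0)
  3 : (3,0)
  4 : (4,0)
  5 : (5,0)
  6 : (0,1)
  7 : (1,1)
  8 : (2,1)
  9 : (1,2)
  10 : (4,1)
  11 : (5,1)
  12 : (0,2)
  13 : (1,2)  ✗ repeats pair of k=9
  14 : (2,2)
  15 : (3,2)
  16 : (4,2)
  17 : (5,2)
  18 : (0,3)
  19 : (1,3)
  20 : (2,3)
  21 : (3,3)
  22 : (4,3)
  23 : (5,3)
distinct pairs in image: 23 / 24 needed
  → (1,2) hit at k=9 and k=13

Answer: NOT A VALID PRODUCT — duplicate pair at indices 13,9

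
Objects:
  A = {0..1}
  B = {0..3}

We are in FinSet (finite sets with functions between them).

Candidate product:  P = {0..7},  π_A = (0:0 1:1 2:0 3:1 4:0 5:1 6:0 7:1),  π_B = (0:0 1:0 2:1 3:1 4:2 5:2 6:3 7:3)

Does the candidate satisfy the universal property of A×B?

|A|·|B| = 2·4 = 8;  |P| = 8
Check the pairing map k ↦ (π_A(k), π_B(k)):
  0 : (0,0)
  1 : (1,0)
  2 : (0,1)
  3 : (1,1)
  4 : (0,2)
  5 : (1,2)
  6 : (0,3)
  7 : (1,3)
distinct pairs in image: 8 / 8 needed
  → bijection onto A×B; projections well-typed.

Answer: VALID PRODUCT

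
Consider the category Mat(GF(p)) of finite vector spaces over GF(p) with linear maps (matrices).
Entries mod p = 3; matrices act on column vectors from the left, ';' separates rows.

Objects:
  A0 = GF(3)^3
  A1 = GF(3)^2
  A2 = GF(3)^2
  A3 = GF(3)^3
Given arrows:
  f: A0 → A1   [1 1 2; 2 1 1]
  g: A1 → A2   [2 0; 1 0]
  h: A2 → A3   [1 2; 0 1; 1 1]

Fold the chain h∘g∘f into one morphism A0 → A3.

  e0=(1,0,0) f→(1,2) g→(2,1) h→(1,1,0)
  e1=(0,1,0) f→(1,1) g→(2,1) h→(1,1,0)
  e2=(0,0,1) f→(2,1) g→(1,2) h→(2,2,0)
⟦path⟧: [1 1 2; 1 1 2; 0 0 0]

Answer: [1 1 2; 1 1 2; 0 0 0]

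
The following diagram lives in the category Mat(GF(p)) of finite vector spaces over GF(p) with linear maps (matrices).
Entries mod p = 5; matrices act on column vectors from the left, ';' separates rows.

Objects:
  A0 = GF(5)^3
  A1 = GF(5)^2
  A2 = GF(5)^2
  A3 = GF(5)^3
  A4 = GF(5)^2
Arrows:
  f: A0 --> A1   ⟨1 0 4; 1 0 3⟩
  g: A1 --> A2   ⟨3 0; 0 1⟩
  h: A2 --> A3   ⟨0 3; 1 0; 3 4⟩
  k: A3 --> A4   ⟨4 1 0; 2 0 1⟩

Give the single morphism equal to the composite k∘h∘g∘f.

Answer: ⟨0 0 3; 4 0 1⟩

Work:
  e0=⟨1,0,0⟩ f-->⟨1,1⟩ g-->⟨3,1⟩ h-->⟨3,3,3⟩ k-->⟨0,4⟩
  e1=⟨0,1,0⟩ f-->⟨0,0⟩ g-->⟨0,0⟩ h-->⟨0,0,0⟩ k-->⟨0,0⟩
  e2=⟨0,0,1⟩ f-->⟨4,3⟩ g-->⟨2,3⟩ h-->⟨4,2,3⟩ k-->⟨3,1⟩
result: ⟨0 0 3; 4 0 1⟩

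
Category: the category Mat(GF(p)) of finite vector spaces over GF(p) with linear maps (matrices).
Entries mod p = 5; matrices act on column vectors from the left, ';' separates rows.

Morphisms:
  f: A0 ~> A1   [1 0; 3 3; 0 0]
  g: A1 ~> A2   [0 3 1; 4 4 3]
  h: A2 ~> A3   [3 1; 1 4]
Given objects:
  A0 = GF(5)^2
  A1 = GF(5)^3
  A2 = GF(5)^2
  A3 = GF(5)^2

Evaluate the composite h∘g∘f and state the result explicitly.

Answer: [3 4; 3 2]

Trace:
  e0=(1,0) f~>(1,3,0) g~>(4,1) h~>(3,3)
  e1=(0,1) f~>(0,3,0) g~>(4,2) h~>(4,2)
result: [3 4; 3 2]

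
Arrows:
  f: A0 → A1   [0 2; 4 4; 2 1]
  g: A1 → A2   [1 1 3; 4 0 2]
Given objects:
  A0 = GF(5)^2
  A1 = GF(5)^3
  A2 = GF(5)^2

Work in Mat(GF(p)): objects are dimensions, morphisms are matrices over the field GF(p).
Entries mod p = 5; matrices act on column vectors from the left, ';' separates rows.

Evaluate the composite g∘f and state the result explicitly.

  e0=⟨1,0⟩ f→⟨0,4,2⟩ g→⟨0,4⟩
  e1=⟨0,1⟩ f→⟨2,4,1⟩ g→⟨4,0⟩
⟦path⟧: [0 4; 4 0]

Answer: [0 4; 4 0]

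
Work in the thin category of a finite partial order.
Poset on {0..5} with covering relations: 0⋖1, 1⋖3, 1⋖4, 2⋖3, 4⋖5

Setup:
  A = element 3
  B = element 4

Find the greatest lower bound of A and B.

Answer: A∧B = 1

Derivation:
Lower bounds of A=3 and B=4: {0,1}
  0 ≤ 1
  1 ≤ 1
glb = 1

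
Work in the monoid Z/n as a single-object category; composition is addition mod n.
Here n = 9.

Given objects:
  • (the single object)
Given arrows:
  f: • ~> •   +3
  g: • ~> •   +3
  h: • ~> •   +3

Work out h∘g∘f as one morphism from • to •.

Answer: +0

Trace:
  0 +3≡3 +3≡6 +3≡0  (mod 9)
result: +0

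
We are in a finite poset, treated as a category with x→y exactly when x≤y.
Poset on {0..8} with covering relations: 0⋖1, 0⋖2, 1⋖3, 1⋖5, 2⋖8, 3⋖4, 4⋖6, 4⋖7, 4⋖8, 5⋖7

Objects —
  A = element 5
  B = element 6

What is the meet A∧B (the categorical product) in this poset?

Answer: A∧B = 1

Work:
{x : x≤A ∧ x≤B} = {0,1}  (A=5, B=6)
  0 ≤ 1
  1 ≤ 1
glb = 1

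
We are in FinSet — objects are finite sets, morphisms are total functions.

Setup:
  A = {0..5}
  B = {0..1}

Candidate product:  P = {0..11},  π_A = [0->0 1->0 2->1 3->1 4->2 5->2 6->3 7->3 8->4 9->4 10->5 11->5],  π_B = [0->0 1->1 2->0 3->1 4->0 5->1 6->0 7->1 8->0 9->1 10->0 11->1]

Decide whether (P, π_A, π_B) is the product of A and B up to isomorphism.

|A|·|B| = 6·2 = 12;  |P| = 12
Check the pairing map k ↦ (π_A(k), π_B(k)):
  0 -> (0,0)
  1 -> (0,1)
  2 -> (1,0)
  3 -> (1,1)
  4 -> (2,0)
  5 -> (2,1)
  6 -> (3,0)
  7 -> (3,1)
  8 -> (4,0)
  9 -> (4,1)
  10 -> (5,0)
  11 -> (5,1)
distinct pairs in image: 12 / 12 needed
  → bijection onto A×B; projections well-typed.

Answer: VALID PRODUCT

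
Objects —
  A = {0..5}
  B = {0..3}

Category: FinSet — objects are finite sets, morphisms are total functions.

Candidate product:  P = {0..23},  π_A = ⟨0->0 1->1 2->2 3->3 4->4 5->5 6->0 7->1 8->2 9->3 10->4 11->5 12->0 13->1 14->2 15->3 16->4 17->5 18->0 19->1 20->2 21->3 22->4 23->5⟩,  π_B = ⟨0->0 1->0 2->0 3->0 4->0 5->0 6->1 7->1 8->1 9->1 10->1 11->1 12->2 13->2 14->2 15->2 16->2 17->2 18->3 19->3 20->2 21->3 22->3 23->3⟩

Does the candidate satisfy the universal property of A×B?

Answer: NOT A VALID PRODUCT — duplicate pair at indices 14,20

Work:
|A|·|B| = 6·4 = 24;  |P| = 24
Check the pairing map k ↦ (π_A(k), π_B(k)):
  0 -> (0,0)
  1 -> (1,0)
  2 -> (2,0)
  3 -> (3,0)
  4 -> (4,0)
  5 -> (5,0)
  6 -> (0,1)
  7 -> (1,1)
  8 -> (2,1)
  9 -> (3,1)
  10 -> (4,1)
  11 -> (5,1)
  12 -> (0,2)
  13 -> (1,2)
  14 -> (2,2)
  15 -> (3,2)
  16 -> (4,2)
  17 -> (5,2)
  18 -> (0,3)
  19 -> (1,3)
  20 -> (2,2)  ✗ repeats pair of k=14
  21 -> (3,3)
  22 -> (4,3)
  23 -> (5,3)
distinct pairs in image: 23 / 24 needed
  → (2,2) hit at k=14 and k=20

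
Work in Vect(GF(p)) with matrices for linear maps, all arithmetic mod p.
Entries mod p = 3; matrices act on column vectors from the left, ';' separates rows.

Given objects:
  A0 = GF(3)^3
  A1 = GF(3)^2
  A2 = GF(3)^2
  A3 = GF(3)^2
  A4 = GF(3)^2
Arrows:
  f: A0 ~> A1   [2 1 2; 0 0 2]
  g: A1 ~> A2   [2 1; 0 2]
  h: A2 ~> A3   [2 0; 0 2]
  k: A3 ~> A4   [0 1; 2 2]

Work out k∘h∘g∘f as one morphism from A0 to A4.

Answer: [0 0 2; 1 2 1]

Trace:
  e0=⟨1,0,0⟩ f~>⟨2,0⟩ g~>⟨1,0⟩ h~>⟨2,0⟩ k~>⟨0,1⟩
  e1=⟨0,1,0⟩ f~>⟨1,0⟩ g~>⟨2,0⟩ h~>⟨1,0⟩ k~>⟨0,2⟩
  e2=⟨0,0,1⟩ f~>⟨2,2⟩ g~>⟨0,1⟩ h~>⟨0,2⟩ k~>⟨2,1⟩
result: [0 0 2; 1 2 1]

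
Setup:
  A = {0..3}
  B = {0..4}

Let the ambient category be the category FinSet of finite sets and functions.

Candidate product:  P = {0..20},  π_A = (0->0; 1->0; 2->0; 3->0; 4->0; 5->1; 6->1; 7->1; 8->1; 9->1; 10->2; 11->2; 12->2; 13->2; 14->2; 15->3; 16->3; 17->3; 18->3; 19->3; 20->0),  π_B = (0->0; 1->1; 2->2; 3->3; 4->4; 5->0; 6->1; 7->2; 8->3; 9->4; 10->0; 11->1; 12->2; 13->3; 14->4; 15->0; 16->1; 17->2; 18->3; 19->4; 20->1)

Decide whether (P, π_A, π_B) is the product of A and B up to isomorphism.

|A|·|B| = 4·5 = 20;  |P| = 21
  → cardinalities differ; no bijection possible.

Answer: NOT A VALID PRODUCT — |P|=21 ≠ |A|·|B|=20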